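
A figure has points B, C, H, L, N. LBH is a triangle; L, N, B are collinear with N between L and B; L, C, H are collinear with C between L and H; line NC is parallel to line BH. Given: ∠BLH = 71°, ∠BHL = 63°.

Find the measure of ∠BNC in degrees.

1. ∠HBL = 46°  [△LBH]
2. ∠CNL = 46°  [NC∥BH, corresponding at N]
3. ∠BNC = 134°  [linear pair at N on LB]

∠BNC = 134°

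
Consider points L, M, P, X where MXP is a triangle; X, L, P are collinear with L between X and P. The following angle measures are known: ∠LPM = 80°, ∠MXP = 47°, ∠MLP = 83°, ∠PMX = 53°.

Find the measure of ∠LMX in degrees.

1. ∠LXM = 47°  [L on ray XP]
2. ∠MLX = 97°  [linear pair at L on XP]
3. ∠LMX = 36°  [△MXL]

∠LMX = 36°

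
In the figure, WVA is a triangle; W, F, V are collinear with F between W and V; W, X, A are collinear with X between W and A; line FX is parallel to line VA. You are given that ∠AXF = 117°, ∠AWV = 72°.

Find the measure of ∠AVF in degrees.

1. ∠FXW = 63°  [linear pair at X on WA]
2. ∠FWX = 72°  [F on WV, X on WA]
3. ∠WFX = 45°  [△WFX]
4. ∠VFX = 135°  [linear pair at F on WV]
5. ∠AVF = 45°  [FX∥VA, co-interior at V–F]

∠AVF = 45°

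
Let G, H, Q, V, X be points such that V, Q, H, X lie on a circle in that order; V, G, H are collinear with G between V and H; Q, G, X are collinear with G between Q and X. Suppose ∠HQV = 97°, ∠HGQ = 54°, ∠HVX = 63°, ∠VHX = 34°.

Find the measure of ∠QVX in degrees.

∠QVX = 83°

1. ∠VGX = 54°  [vertical angles at G]
2. ∠QXV = 63°  [△VGX]
3. ∠VQX = 34°  [same arc VX]
4. ∠QVX = 83°  [△VQX]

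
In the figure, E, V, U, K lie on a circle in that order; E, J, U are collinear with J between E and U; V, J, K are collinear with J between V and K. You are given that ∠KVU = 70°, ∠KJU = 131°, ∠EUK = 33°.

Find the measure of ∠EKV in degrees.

∠EKV = 61°

1. ∠KEU = 70°  [same arc UK]
2. ∠EJK = 49°  [linear pair at J on EU]
3. ∠EKV = 61°  [△EJK]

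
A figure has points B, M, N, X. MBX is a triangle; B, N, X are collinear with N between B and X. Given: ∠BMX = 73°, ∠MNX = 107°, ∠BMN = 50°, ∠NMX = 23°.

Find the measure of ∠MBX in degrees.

∠MBX = 57°

1. ∠BNM = 73°  [linear pair at N on BX]
2. ∠MBN = 57°  [△MBN]
3. ∠MBX = 57°  [N on ray BX]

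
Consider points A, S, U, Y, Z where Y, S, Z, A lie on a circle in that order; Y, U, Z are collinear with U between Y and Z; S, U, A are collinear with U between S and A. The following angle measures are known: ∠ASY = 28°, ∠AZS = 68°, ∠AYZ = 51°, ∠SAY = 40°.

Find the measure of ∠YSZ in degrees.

∠YSZ = 79°

1. ∠AZY = 28°  [same arc YA]
2. ∠YAZ = 101°  [△YZA]
3. ∠YSZ = 79°  [cyclic YSZA, opposite ∠S+∠A]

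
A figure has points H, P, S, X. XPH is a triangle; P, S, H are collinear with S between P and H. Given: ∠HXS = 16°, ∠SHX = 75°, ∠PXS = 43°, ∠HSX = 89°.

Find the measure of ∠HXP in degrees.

∠HXP = 59°

1. ∠PHX = 75°  [S on ray HP]
2. ∠PSX = 91°  [linear pair at S on PH]
3. ∠SPX = 46°  [△XPS]
4. ∠HPX = 46°  [S on ray PH]
5. ∠HXP = 59°  [△XPH]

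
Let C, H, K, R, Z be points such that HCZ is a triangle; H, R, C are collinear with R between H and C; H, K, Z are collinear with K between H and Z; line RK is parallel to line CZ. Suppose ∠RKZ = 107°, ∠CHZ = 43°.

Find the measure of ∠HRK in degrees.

∠HRK = 64°

1. ∠HKR = 73°  [linear pair at K on HZ]
2. ∠KHR = 43°  [R on HC, K on HZ]
3. ∠HRK = 64°  [△HRK]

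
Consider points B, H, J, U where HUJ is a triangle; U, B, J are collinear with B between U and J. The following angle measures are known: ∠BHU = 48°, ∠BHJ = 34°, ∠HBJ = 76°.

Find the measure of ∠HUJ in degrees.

1. ∠HBU = 104°  [linear pair at B on UJ]
2. ∠BUH = 28°  [△HUB]
3. ∠HUJ = 28°  [B on ray UJ]

∠HUJ = 28°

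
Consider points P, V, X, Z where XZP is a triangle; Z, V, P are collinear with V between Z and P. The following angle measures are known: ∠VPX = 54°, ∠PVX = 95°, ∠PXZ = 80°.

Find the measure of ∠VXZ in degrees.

1. ∠XPZ = 54°  [V on ray PZ]
2. ∠XVZ = 85°  [linear pair at V on ZP]
3. ∠PZX = 46°  [△XZP]
4. ∠VZX = 46°  [V on ray ZP]
5. ∠VXZ = 49°  [△XZV]

∠VXZ = 49°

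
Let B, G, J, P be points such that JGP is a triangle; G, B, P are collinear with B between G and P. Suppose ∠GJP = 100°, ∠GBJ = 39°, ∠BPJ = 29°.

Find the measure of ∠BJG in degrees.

∠BJG = 90°

1. ∠GPJ = 29°  [B on ray PG]
2. ∠JGP = 51°  [△JGP]
3. ∠BGJ = 51°  [B on ray GP]
4. ∠BJG = 90°  [△JGB]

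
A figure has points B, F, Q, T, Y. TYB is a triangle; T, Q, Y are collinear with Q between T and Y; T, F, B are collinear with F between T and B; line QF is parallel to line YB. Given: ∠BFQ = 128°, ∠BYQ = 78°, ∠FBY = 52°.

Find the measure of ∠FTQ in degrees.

∠FTQ = 50°

1. ∠BYT = 78°  [Q on ray YT]
2. ∠TBY = 52°  [F on ray BT]
3. ∠BTY = 50°  [△TYB]
4. ∠FTQ = 50°  [Q on TY, F on TB]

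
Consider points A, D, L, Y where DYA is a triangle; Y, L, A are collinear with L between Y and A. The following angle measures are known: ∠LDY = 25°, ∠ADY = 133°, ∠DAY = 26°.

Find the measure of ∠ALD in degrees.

∠ALD = 46°

1. ∠AYD = 21°  [△DYA]
2. ∠DYL = 21°  [L on ray YA]
3. ∠DLY = 134°  [△DYL]
4. ∠ALD = 46°  [linear pair at L on YA]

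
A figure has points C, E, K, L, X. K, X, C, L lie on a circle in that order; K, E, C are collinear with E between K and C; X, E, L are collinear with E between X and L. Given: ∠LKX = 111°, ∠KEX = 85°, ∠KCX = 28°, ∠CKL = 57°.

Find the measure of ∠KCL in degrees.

1. ∠LCX = 69°  [cyclic KXCL, opposite ∠K+∠C]
2. ∠CEL = 85°  [vertical angles at E]
3. ∠CEX = 95°  [linear pair at E on KC]
4. ∠CXL = 57°  [△XEC]
5. ∠CLX = 54°  [△XCL]
6. ∠KCL = 41°  [△CEL]

∠KCL = 41°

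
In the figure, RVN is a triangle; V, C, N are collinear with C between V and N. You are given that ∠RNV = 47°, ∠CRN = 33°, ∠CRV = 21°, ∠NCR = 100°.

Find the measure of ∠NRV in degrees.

1. ∠RCV = 80°  [linear pair at C on VN]
2. ∠CVR = 79°  [△RVC]
3. ∠NVR = 79°  [C on ray VN]
4. ∠NRV = 54°  [△RVN]

∠NRV = 54°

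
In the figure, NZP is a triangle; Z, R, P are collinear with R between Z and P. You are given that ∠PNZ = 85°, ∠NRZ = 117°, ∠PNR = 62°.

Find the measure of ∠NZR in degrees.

1. ∠NRP = 63°  [linear pair at R on ZP]
2. ∠NPR = 55°  [△NRP]
3. ∠NPZ = 55°  [R on ray PZ]
4. ∠NZP = 40°  [△NZP]
5. ∠NZR = 40°  [R on ray ZP]

∠NZR = 40°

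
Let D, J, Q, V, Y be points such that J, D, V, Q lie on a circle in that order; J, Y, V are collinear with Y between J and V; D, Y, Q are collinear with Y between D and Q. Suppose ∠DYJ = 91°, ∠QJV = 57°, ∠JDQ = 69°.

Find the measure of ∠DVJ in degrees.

1. ∠DYV = 89°  [linear pair at Y on JV]
2. ∠QDV = 57°  [same arc VQ]
3. ∠DVJ = 34°  [△DYV]

∠DVJ = 34°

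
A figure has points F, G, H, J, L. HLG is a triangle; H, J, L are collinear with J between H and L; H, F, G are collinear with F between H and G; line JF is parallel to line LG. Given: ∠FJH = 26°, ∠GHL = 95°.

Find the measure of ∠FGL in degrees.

∠FGL = 59°

1. ∠GLH = 26°  [JF∥LG, corresponding at J]
2. ∠HGL = 59°  [△HLG]
3. ∠FGL = 59°  [F on ray GH]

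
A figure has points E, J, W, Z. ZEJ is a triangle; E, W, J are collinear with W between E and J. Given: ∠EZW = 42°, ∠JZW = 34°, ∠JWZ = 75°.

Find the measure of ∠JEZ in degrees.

1. ∠EWZ = 105°  [linear pair at W on EJ]
2. ∠WEZ = 33°  [△ZEW]
3. ∠JEZ = 33°  [W on ray EJ]

∠JEZ = 33°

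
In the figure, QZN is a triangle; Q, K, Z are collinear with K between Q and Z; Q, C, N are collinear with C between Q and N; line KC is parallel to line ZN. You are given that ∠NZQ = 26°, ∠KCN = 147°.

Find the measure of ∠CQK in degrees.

∠CQK = 121°

1. ∠CKQ = 26°  [KC∥ZN, corresponding at K]
2. ∠KCQ = 33°  [linear pair at C on QN]
3. ∠CQK = 121°  [△QKC]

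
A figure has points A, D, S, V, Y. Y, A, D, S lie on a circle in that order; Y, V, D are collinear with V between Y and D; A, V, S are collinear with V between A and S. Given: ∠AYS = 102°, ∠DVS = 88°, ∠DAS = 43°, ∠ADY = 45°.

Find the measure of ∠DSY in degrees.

1. ∠ADS = 78°  [cyclic YADS, opposite ∠Y+∠D]
2. ∠DYS = 43°  [same arc DS]
3. ∠ASD = 59°  [△ADS]
4. ∠SDY = 33°  [△DVS]
5. ∠DSY = 104°  [△YDS]

∠DSY = 104°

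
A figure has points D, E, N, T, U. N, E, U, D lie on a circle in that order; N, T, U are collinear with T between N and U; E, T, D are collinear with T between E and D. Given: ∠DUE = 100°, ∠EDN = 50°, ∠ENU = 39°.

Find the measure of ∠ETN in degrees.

∠ETN = 91°

1. ∠DNE = 80°  [cyclic NEUD, opposite ∠N+∠U]
2. ∠DEN = 50°  [△NED]
3. ∠ETN = 91°  [△NTE]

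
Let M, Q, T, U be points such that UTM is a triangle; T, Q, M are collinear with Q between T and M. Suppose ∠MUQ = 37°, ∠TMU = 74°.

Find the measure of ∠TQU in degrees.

1. ∠QMU = 74°  [Q on ray MT]
2. ∠MQU = 69°  [△UQM]
3. ∠TQU = 111°  [linear pair at Q on TM]

∠TQU = 111°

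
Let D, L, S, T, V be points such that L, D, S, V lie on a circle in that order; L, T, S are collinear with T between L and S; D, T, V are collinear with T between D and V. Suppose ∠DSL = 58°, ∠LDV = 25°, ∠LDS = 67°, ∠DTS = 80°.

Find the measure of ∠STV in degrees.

1. ∠DLS = 55°  [△LDS]
2. ∠LSV = 25°  [same arc LV]
3. ∠DVS = 55°  [same arc DS]
4. ∠STV = 100°  [△STV]

∠STV = 100°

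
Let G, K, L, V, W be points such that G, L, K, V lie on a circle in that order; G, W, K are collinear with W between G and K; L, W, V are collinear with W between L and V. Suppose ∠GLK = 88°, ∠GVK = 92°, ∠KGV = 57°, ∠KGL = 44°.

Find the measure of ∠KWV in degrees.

1. ∠GKV = 31°  [△GKV]
2. ∠KVL = 44°  [same arc LK]
3. ∠KWV = 105°  [△KWV]

∠KWV = 105°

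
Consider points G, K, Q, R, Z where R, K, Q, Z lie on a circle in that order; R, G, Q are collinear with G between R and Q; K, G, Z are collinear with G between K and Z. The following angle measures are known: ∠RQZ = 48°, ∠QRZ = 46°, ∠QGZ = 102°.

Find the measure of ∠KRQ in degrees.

∠KRQ = 30°

1. ∠RKZ = 48°  [same arc RZ]
2. ∠KGR = 102°  [vertical angles at G]
3. ∠KRQ = 30°  [△RGK]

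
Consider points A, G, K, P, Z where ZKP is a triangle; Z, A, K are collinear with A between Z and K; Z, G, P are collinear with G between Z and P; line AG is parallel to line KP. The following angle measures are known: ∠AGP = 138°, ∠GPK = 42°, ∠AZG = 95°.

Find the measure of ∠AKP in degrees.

1. ∠KPZ = 42°  [G on ray PZ]
2. ∠KZP = 95°  [A on ZK, G on ZP]
3. ∠PKZ = 43°  [△ZKP]
4. ∠AKP = 43°  [A on ray KZ]

∠AKP = 43°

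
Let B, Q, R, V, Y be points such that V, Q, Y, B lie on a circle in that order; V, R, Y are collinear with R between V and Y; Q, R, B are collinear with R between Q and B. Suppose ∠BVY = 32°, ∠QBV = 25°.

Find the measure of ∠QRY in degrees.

1. ∠BQY = 32°  [same arc YB]
2. ∠QYV = 25°  [same arc VQ]
3. ∠QRY = 123°  [△QRY]

∠QRY = 123°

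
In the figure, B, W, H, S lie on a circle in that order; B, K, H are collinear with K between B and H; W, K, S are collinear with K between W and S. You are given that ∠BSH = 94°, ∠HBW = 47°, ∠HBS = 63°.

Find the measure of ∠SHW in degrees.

1. ∠HSW = 47°  [same arc WH]
2. ∠HWS = 63°  [same arc HS]
3. ∠SHW = 70°  [△WHS]

∠SHW = 70°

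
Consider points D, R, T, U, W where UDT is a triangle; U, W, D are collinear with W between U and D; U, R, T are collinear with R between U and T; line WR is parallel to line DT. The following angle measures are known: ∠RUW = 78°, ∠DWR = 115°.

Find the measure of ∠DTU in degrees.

1. ∠RWU = 65°  [linear pair at W on UD]
2. ∠URW = 37°  [△UWR]
3. ∠DTU = 37°  [WR∥DT, corresponding at R]

∠DTU = 37°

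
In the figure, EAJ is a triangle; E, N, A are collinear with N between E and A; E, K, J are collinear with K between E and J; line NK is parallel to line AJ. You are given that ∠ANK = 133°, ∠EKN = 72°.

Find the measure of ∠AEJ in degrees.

1. ∠ENK = 47°  [linear pair at N on EA]
2. ∠KEN = 61°  [△ENK]
3. ∠AEJ = 61°  [N on EA, K on EJ]

∠AEJ = 61°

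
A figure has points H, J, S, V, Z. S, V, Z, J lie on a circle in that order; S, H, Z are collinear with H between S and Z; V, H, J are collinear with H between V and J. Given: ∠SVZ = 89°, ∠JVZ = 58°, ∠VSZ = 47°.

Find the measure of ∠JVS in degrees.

1. ∠SJZ = 91°  [cyclic SVZJ, opposite ∠V+∠J]
2. ∠JSZ = 58°  [same arc ZJ]
3. ∠JZS = 31°  [△SZJ]
4. ∠JVS = 31°  [same arc SJ]

∠JVS = 31°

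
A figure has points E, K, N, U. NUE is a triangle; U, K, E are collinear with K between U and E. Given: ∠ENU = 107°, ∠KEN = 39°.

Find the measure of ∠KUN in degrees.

∠KUN = 34°

1. ∠NEU = 39°  [K on ray EU]
2. ∠EUN = 34°  [△NUE]
3. ∠KUN = 34°  [K on ray UE]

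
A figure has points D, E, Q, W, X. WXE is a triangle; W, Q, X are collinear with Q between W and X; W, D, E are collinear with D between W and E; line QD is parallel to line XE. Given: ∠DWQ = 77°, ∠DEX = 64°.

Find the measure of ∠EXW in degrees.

1. ∠EWX = 77°  [Q on WX, D on WE]
2. ∠WEX = 64°  [D on ray EW]
3. ∠EXW = 39°  [△WXE]

∠EXW = 39°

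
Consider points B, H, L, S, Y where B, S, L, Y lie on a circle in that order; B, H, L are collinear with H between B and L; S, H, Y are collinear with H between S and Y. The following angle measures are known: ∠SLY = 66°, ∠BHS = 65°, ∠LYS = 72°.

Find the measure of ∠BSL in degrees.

∠BSL = 85°

1. ∠LSY = 42°  [△SLY]
2. ∠LHS = 115°  [linear pair at H on BL]
3. ∠LBS = 72°  [same arc SL]
4. ∠BLS = 23°  [△SHL]
5. ∠BSL = 85°  [△BSL]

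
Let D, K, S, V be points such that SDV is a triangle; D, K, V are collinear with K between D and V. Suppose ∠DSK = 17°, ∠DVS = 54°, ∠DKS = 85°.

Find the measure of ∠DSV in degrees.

1. ∠KDS = 78°  [△SDK]
2. ∠SDV = 78°  [K on ray DV]
3. ∠DSV = 48°  [△SDV]

∠DSV = 48°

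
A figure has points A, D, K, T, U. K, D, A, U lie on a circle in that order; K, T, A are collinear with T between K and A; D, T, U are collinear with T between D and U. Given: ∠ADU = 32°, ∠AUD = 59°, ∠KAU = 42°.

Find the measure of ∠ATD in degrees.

1. ∠AKD = 59°  [same arc DA]
2. ∠KDU = 42°  [same arc KU]
3. ∠DTK = 79°  [△KTD]
4. ∠ATD = 101°  [linear pair at T on KA]

∠ATD = 101°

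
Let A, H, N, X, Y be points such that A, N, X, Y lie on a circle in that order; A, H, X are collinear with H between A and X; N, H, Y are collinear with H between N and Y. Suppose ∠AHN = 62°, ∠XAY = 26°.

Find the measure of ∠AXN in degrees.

∠AXN = 36°

1. ∠NHX = 118°  [linear pair at H on AX]
2. ∠XNY = 26°  [same arc XY]
3. ∠AXN = 36°  [△NHX]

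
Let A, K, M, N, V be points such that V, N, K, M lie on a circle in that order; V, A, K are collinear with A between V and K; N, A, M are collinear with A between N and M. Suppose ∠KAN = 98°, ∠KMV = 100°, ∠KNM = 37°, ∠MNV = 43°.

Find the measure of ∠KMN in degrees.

∠KMN = 55°

1. ∠MAV = 98°  [vertical angles at A]
2. ∠MKV = 43°  [same arc VM]
3. ∠KAM = 82°  [linear pair at A on VK]
4. ∠KMN = 55°  [△KAM]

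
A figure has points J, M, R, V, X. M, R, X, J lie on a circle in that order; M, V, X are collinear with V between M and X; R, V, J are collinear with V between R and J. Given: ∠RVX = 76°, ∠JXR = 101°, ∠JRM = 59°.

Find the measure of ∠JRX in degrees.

1. ∠JVM = 76°  [vertical angles at V]
2. ∠JMR = 79°  [cyclic MRXJ, opposite ∠M+∠X]
3. ∠MJR = 42°  [△MRJ]
4. ∠JMX = 62°  [△MVJ]
5. ∠JRX = 62°  [same arc XJ]

∠JRX = 62°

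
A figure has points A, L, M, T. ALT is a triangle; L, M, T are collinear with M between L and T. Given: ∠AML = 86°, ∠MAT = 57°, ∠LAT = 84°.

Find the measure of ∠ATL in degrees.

1. ∠AMT = 94°  [linear pair at M on LT]
2. ∠ATM = 29°  [△AMT]
3. ∠ATL = 29°  [M on ray TL]

∠ATL = 29°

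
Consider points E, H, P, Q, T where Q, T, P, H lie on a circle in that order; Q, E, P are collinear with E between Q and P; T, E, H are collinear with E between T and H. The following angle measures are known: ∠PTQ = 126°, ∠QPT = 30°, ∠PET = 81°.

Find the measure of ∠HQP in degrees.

∠HQP = 69°

1. ∠QHT = 30°  [same arc QT]
2. ∠HEQ = 81°  [vertical angles at E]
3. ∠HQP = 69°  [△QEH]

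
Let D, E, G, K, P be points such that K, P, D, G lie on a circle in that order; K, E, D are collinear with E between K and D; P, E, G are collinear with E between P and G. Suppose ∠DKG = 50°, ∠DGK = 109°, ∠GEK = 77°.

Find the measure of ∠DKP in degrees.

1. ∠DPG = 50°  [same arc DG]
2. ∠DPK = 71°  [cyclic KPDG, opposite ∠P+∠G]
3. ∠DEP = 77°  [vertical angles at E]
4. ∠KDP = 53°  [△PED]
5. ∠DKP = 56°  [△KPD]

∠DKP = 56°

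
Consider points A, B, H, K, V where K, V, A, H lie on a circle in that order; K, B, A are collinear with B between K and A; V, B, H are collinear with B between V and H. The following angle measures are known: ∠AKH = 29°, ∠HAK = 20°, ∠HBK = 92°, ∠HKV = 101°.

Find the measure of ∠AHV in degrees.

∠AHV = 72°

1. ∠AVH = 29°  [same arc AH]
2. ∠HAV = 79°  [cyclic KVAH, opposite ∠K+∠A]
3. ∠AHV = 72°  [△VAH]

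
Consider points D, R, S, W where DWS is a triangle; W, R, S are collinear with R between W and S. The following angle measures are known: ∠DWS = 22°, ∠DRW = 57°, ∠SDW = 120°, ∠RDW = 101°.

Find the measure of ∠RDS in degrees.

∠RDS = 19°

1. ∠DSW = 38°  [△DWS]
2. ∠DRS = 123°  [linear pair at R on WS]
3. ∠DSR = 38°  [R on ray SW]
4. ∠RDS = 19°  [△DRS]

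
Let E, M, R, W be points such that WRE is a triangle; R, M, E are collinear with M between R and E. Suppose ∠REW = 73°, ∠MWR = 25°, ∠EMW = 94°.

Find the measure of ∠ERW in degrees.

1. ∠RMW = 86°  [linear pair at M on RE]
2. ∠MRW = 69°  [△WRM]
3. ∠ERW = 69°  [M on ray RE]

∠ERW = 69°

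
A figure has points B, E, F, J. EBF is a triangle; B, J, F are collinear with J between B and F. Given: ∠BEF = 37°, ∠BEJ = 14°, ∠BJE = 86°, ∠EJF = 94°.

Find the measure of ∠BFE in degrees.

1. ∠EBJ = 80°  [△EBJ]
2. ∠EBF = 80°  [J on ray BF]
3. ∠BFE = 63°  [△EBF]

∠BFE = 63°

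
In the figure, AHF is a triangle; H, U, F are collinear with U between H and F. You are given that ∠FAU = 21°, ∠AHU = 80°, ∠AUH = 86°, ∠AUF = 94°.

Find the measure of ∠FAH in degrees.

1. ∠AFU = 65°  [△AUF]
2. ∠AHF = 80°  [U on ray HF]
3. ∠AFH = 65°  [U on ray FH]
4. ∠FAH = 35°  [△AHF]

∠FAH = 35°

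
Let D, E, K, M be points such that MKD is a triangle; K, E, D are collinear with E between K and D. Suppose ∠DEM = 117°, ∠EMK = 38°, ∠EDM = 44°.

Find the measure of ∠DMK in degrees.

∠DMK = 57°

1. ∠KEM = 63°  [linear pair at E on KD]
2. ∠EKM = 79°  [△MKE]
3. ∠KDM = 44°  [E on ray DK]
4. ∠DKM = 79°  [E on ray KD]
5. ∠DMK = 57°  [△MKD]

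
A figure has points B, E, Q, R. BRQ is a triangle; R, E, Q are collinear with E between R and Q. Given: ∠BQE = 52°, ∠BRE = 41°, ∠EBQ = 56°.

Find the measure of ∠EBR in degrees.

1. ∠BEQ = 72°  [△BEQ]
2. ∠BER = 108°  [linear pair at E on RQ]
3. ∠EBR = 31°  [△BRE]

∠EBR = 31°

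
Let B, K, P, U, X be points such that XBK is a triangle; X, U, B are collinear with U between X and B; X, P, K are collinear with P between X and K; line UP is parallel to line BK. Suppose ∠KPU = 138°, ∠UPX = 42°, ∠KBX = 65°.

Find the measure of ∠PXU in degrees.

∠PXU = 73°

1. ∠BKX = 42°  [UP∥BK, corresponding at P]
2. ∠BXK = 73°  [△XBK]
3. ∠PXU = 73°  [U on XB, P on XK]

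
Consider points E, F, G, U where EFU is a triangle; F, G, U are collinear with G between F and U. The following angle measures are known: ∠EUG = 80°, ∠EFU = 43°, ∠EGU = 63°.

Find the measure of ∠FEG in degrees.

∠FEG = 20°

1. ∠EFG = 43°  [G on ray FU]
2. ∠EGF = 117°  [linear pair at G on FU]
3. ∠FEG = 20°  [△EFG]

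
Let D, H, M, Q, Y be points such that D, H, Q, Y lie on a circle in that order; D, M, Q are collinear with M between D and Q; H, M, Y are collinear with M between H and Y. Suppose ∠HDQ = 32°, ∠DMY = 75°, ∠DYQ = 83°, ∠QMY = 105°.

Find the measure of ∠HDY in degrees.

1. ∠DHQ = 97°  [cyclic DHQY, opposite ∠H+∠Y]
2. ∠DMH = 105°  [vertical angles at M]
3. ∠DQH = 51°  [△DHQ]
4. ∠DHY = 43°  [△DMH]
5. ∠DYH = 51°  [same arc DH]
6. ∠HDY = 86°  [△DHY]

∠HDY = 86°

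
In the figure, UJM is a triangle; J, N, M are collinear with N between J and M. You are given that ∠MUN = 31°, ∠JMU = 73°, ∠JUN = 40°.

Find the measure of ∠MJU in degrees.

1. ∠NMU = 73°  [N on ray MJ]
2. ∠MNU = 76°  [△UNM]
3. ∠JNU = 104°  [linear pair at N on JM]
4. ∠NJU = 36°  [△UJN]
5. ∠MJU = 36°  [N on ray JM]

∠MJU = 36°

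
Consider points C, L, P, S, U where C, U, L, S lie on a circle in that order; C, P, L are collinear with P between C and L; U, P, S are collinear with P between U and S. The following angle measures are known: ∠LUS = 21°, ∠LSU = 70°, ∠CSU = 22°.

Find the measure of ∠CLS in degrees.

∠CLS = 67°

1. ∠LCS = 21°  [same arc LS]
2. ∠CPS = 137°  [△CPS]
3. ∠LPS = 43°  [linear pair at P on CL]
4. ∠CLS = 67°  [△LPS]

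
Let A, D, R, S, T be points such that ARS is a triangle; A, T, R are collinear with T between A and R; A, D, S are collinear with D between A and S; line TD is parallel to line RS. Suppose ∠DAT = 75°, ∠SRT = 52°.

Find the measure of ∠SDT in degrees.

∠SDT = 127°

1. ∠RAS = 75°  [T on AR, D on AS]
2. ∠ARS = 52°  [T on ray RA]
3. ∠ASR = 53°  [△ARS]
4. ∠ADT = 53°  [TD∥RS, corresponding at D]
5. ∠SDT = 127°  [linear pair at D on AS]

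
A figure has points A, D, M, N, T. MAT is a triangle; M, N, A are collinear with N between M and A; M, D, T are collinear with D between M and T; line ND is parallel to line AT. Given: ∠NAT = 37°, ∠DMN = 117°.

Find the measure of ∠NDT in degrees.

1. ∠MAT = 37°  [N on ray AM]
2. ∠AMT = 117°  [N on MA, D on MT]
3. ∠ATM = 26°  [△MAT]
4. ∠MDN = 26°  [ND∥AT, corresponding at D]
5. ∠NDT = 154°  [linear pair at D on MT]

∠NDT = 154°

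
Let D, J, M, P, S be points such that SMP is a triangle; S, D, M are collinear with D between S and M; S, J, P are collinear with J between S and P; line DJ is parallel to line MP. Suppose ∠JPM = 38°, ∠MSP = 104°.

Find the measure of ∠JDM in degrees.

∠JDM = 142°

1. ∠MPS = 38°  [J on ray PS]
2. ∠PMS = 38°  [△SMP]
3. ∠JDS = 38°  [DJ∥MP, corresponding at D]
4. ∠JDM = 142°  [linear pair at D on SM]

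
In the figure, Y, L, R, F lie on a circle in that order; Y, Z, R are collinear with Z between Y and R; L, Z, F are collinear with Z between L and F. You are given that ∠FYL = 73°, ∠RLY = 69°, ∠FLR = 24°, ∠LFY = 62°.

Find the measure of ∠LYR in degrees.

∠LYR = 49°

1. ∠FRL = 107°  [cyclic YLRF, opposite ∠Y+∠R]
2. ∠LFR = 49°  [△LRF]
3. ∠LYR = 49°  [same arc LR]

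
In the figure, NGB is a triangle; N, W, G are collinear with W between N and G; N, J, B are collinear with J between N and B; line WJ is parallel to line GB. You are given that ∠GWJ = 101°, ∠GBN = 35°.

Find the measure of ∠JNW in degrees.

∠JNW = 66°

1. ∠JWN = 79°  [linear pair at W on NG]
2. ∠NJW = 35°  [WJ∥GB, corresponding at J]
3. ∠JNW = 66°  [△NWJ]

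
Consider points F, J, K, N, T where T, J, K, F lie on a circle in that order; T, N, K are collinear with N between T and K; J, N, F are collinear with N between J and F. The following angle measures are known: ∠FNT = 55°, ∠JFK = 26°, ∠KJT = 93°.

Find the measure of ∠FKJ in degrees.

∠FKJ = 90°

1. ∠JNK = 55°  [vertical angles at N]
2. ∠JTK = 26°  [same arc JK]
3. ∠JKT = 61°  [△TJK]
4. ∠FJK = 64°  [△JNK]
5. ∠FKJ = 90°  [△JKF]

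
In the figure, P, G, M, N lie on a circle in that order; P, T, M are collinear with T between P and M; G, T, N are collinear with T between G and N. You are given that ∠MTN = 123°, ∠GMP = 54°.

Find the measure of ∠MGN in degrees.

1. ∠GTP = 123°  [vertical angles at T]
2. ∠GTM = 57°  [linear pair at T on PM]
3. ∠MGN = 69°  [△GTM]

∠MGN = 69°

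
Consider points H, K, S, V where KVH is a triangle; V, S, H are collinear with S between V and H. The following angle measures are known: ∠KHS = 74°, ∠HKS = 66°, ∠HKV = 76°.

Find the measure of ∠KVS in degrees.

1. ∠KHV = 74°  [S on ray HV]
2. ∠HVK = 30°  [△KVH]
3. ∠KVS = 30°  [S on ray VH]

∠KVS = 30°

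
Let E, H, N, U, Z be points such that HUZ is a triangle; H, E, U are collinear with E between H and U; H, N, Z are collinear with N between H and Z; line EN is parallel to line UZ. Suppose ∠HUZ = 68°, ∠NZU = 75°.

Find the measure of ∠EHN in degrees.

1. ∠HZU = 75°  [N on ray ZH]
2. ∠UHZ = 37°  [△HUZ]
3. ∠EHN = 37°  [E on HU, N on HZ]

∠EHN = 37°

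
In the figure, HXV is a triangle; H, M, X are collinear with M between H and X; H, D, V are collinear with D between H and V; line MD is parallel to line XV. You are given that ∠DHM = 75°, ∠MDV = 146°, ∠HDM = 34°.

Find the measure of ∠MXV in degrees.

∠MXV = 71°

1. ∠DMH = 71°  [△HMD]
2. ∠DMX = 109°  [linear pair at M on HX]
3. ∠MXV = 71°  [MD∥XV, co-interior at X–M]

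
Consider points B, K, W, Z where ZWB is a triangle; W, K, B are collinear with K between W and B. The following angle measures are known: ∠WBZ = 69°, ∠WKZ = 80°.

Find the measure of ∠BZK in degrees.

∠BZK = 11°

1. ∠KBZ = 69°  [K on ray BW]
2. ∠BKZ = 100°  [linear pair at K on WB]
3. ∠BZK = 11°  [△ZKB]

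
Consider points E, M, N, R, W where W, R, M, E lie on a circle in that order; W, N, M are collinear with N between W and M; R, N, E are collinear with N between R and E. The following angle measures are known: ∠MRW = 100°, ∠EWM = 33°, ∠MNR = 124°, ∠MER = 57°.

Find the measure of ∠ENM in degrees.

1. ∠MEW = 80°  [cyclic WRME, opposite ∠R+∠E]
2. ∠EMW = 67°  [△WME]
3. ∠ENM = 56°  [△MNE]

∠ENM = 56°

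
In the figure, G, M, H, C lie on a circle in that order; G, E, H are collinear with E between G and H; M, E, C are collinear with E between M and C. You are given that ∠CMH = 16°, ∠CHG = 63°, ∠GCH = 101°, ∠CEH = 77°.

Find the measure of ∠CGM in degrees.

∠CGM = 56°

1. ∠CGH = 16°  [same arc HC]
2. ∠CMG = 63°  [same arc GC]
3. ∠CEG = 103°  [linear pair at E on GH]
4. ∠GCM = 61°  [△GEC]
5. ∠CGM = 56°  [△GMC]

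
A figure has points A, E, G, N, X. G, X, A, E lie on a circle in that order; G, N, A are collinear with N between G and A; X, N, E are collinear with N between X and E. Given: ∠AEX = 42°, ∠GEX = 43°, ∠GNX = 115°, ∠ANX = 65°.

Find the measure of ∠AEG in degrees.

1. ∠AGX = 42°  [same arc XA]
2. ∠GAX = 43°  [same arc GX]
3. ∠AXG = 95°  [△GXA]
4. ∠AEG = 85°  [cyclic GXAE, opposite ∠X+∠E]

∠AEG = 85°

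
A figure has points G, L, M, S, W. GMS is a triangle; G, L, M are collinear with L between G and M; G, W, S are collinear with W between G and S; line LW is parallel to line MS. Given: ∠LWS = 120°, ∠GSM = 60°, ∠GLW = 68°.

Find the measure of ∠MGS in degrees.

∠MGS = 52°

1. ∠GWL = 60°  [linear pair at W on GS]
2. ∠LGW = 52°  [△GLW]
3. ∠MGS = 52°  [L on GM, W on GS]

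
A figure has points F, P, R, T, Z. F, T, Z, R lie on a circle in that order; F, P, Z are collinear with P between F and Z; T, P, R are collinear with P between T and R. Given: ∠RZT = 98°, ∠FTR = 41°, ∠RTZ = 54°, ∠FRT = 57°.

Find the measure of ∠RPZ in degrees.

1. ∠TRZ = 28°  [△TZR]
2. ∠FZR = 41°  [same arc FR]
3. ∠RPZ = 111°  [△ZPR]

∠RPZ = 111°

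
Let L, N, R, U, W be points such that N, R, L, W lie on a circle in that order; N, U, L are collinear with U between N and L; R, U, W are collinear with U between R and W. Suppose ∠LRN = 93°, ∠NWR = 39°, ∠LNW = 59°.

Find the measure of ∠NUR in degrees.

1. ∠LWN = 87°  [cyclic NRLW, opposite ∠R+∠W]
2. ∠NLR = 39°  [same arc NR]
3. ∠NLW = 34°  [△NLW]
4. ∠LNR = 48°  [△NRL]
5. ∠NRW = 34°  [same arc NW]
6. ∠NUR = 98°  [△NUR]

∠NUR = 98°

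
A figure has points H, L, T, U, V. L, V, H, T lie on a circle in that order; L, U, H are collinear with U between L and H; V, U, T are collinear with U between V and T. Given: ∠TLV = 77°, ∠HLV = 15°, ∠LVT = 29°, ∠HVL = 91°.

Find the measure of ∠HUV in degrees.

1. ∠THV = 103°  [cyclic LVHT, opposite ∠L+∠H]
2. ∠HTV = 15°  [same arc VH]
3. ∠LHV = 74°  [△LVH]
4. ∠HVT = 62°  [△VHT]
5. ∠HUV = 44°  [△VUH]

∠HUV = 44°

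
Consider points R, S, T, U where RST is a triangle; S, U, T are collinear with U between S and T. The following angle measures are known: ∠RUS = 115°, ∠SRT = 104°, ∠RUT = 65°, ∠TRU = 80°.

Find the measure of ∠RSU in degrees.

1. ∠RTU = 35°  [△RUT]
2. ∠RTS = 35°  [U on ray TS]
3. ∠RST = 41°  [△RST]
4. ∠RSU = 41°  [U on ray ST]

∠RSU = 41°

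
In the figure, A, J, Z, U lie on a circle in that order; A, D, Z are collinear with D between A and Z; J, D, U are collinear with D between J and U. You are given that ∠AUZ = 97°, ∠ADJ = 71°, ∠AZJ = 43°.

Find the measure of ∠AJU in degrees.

1. ∠AJZ = 83°  [cyclic AJZU, opposite ∠J+∠U]
2. ∠JAZ = 54°  [△AJZ]
3. ∠AJU = 55°  [△ADJ]

∠AJU = 55°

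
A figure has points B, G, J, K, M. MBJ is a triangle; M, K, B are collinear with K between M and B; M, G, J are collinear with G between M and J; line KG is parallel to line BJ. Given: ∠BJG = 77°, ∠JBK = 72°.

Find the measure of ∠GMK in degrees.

∠GMK = 31°

1. ∠BJM = 77°  [G on ray JM]
2. ∠JBM = 72°  [K on ray BM]
3. ∠BMJ = 31°  [△MBJ]
4. ∠GMK = 31°  [K on MB, G on MJ]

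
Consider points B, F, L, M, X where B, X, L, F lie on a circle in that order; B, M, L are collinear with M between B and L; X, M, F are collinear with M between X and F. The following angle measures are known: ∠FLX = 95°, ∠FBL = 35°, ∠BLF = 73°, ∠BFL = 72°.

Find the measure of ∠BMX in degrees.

1. ∠FXL = 35°  [same arc LF]
2. ∠BXF = 73°  [same arc BF]
3. ∠LFX = 50°  [△XLF]
4. ∠LBX = 50°  [same arc XL]
5. ∠BMX = 57°  [△BMX]

∠BMX = 57°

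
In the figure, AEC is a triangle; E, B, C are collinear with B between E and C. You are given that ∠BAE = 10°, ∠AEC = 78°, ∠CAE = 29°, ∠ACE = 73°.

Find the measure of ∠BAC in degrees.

∠BAC = 19°

1. ∠AEB = 78°  [B on ray EC]
2. ∠ACB = 73°  [B on ray CE]
3. ∠ABE = 92°  [△AEB]
4. ∠ABC = 88°  [linear pair at B on EC]
5. ∠BAC = 19°  [△ABC]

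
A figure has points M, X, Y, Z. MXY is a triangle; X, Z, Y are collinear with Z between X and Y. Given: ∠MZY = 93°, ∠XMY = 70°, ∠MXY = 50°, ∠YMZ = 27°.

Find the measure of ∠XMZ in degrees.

1. ∠MZX = 87°  [linear pair at Z on XY]
2. ∠MXZ = 50°  [Z on ray XY]
3. ∠XMZ = 43°  [△MXZ]

∠XMZ = 43°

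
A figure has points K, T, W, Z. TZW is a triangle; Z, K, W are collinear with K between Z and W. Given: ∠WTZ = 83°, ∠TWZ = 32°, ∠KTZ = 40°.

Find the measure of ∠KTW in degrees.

∠KTW = 43°

1. ∠TZW = 65°  [△TZW]
2. ∠KWT = 32°  [K on ray WZ]
3. ∠KZT = 65°  [K on ray ZW]
4. ∠TKZ = 75°  [△TZK]
5. ∠TKW = 105°  [linear pair at K on ZW]
6. ∠KTW = 43°  [△TKW]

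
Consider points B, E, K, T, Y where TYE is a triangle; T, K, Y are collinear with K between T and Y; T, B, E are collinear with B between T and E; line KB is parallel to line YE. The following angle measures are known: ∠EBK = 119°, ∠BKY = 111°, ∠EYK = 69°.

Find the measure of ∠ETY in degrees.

∠ETY = 50°

1. ∠KBT = 61°  [linear pair at B on TE]
2. ∠EYT = 69°  [K on ray YT]
3. ∠TEY = 61°  [KB∥YE, corresponding at B]
4. ∠ETY = 50°  [△TYE]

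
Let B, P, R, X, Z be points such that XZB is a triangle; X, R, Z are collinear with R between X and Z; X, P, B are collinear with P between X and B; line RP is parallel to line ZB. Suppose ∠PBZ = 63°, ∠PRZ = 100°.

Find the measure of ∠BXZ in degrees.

1. ∠XBZ = 63°  [P on ray BX]
2. ∠PRX = 80°  [linear pair at R on XZ]
3. ∠RPX = 63°  [RP∥ZB, corresponding at P]
4. ∠PXR = 37°  [△XRP]
5. ∠BXZ = 37°  [R on XZ, P on XB]

∠BXZ = 37°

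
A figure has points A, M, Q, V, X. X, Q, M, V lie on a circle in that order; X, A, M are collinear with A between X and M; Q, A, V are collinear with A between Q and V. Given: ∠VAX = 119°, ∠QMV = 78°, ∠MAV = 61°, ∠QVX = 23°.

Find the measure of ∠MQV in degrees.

∠MQV = 38°

1. ∠MAQ = 119°  [vertical angles at A]
2. ∠QMX = 23°  [same arc XQ]
3. ∠MQV = 38°  [△QAM]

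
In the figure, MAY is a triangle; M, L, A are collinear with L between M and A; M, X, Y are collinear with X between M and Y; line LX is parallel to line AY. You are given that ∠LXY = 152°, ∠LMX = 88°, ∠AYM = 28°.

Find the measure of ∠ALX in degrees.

1. ∠LXM = 28°  [linear pair at X on MY]
2. ∠MLX = 64°  [△MLX]
3. ∠ALX = 116°  [linear pair at L on MA]

∠ALX = 116°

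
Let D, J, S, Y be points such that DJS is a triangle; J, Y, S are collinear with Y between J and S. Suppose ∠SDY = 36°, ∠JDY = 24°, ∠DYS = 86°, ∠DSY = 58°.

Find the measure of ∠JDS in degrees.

∠JDS = 60°

1. ∠DYJ = 94°  [linear pair at Y on JS]
2. ∠DSJ = 58°  [Y on ray SJ]
3. ∠DJY = 62°  [△DJY]
4. ∠DJS = 62°  [Y on ray JS]
5. ∠JDS = 60°  [△DJS]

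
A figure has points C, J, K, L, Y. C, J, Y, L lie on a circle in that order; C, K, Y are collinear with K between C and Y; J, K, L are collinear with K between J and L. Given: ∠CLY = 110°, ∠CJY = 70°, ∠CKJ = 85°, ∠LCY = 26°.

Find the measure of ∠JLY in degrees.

∠JLY = 51°

1. ∠CYL = 44°  [△CYL]
2. ∠LKY = 85°  [vertical angles at K]
3. ∠JLY = 51°  [△YKL]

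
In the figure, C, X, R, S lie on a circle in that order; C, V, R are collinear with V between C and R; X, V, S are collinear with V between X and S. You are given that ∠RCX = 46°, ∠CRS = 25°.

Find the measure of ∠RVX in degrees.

1. ∠CXS = 25°  [same arc CS]
2. ∠CVX = 109°  [△CVX]
3. ∠RVX = 71°  [linear pair at V on CR]

∠RVX = 71°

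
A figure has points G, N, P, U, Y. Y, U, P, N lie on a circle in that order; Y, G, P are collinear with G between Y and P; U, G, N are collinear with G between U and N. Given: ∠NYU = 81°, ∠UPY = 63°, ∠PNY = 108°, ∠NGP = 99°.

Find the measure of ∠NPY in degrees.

1. ∠UNY = 63°  [same arc YU]
2. ∠NUY = 36°  [△YUN]
3. ∠NPY = 36°  [same arc YN]

∠NPY = 36°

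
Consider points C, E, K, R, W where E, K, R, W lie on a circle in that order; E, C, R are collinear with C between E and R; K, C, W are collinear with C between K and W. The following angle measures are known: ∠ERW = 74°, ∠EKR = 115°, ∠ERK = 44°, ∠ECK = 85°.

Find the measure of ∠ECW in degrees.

∠ECW = 95°

1. ∠EWR = 65°  [cyclic EKRW, opposite ∠K+∠W]
2. ∠EWK = 44°  [same arc EK]
3. ∠REW = 41°  [△ERW]
4. ∠ECW = 95°  [△ECW]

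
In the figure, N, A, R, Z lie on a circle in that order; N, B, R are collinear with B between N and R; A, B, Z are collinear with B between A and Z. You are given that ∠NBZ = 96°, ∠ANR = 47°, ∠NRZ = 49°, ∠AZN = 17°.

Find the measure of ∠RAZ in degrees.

1. ∠ABR = 96°  [vertical angles at B]
2. ∠ARN = 17°  [same arc NA]
3. ∠RAZ = 67°  [△ABR]

∠RAZ = 67°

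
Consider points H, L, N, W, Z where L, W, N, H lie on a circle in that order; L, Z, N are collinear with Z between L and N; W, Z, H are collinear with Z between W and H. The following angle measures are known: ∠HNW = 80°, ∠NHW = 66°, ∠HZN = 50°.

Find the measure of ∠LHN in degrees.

1. ∠HWN = 34°  [△WNH]
2. ∠HNL = 64°  [△NZH]
3. ∠HLN = 34°  [same arc NH]
4. ∠LHN = 82°  [△LNH]

∠LHN = 82°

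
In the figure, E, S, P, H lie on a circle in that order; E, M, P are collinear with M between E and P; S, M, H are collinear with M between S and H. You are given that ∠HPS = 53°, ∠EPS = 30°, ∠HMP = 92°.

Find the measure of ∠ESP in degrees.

∠ESP = 85°

1. ∠HES = 127°  [cyclic ESPH, opposite ∠E+∠P]
2. ∠EHS = 30°  [same arc ES]
3. ∠EMS = 92°  [vertical angles at M]
4. ∠ESH = 23°  [△ESH]
5. ∠PES = 65°  [△EMS]
6. ∠ESP = 85°  [△ESP]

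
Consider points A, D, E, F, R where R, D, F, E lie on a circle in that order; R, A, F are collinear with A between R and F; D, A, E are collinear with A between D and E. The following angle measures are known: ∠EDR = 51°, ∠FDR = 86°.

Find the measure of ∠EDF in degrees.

∠EDF = 35°

1. ∠EFR = 51°  [same arc RE]
2. ∠FER = 94°  [cyclic RDFE, opposite ∠D+∠E]
3. ∠ERF = 35°  [△RFE]
4. ∠EDF = 35°  [same arc FE]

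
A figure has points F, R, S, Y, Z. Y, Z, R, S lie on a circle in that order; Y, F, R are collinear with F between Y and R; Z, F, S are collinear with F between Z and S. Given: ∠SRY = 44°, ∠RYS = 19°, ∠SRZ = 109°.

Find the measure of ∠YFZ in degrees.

∠YFZ = 84°

1. ∠SZY = 44°  [same arc YS]
2. ∠RZS = 19°  [same arc RS]
3. ∠RSZ = 52°  [△ZRS]
4. ∠RYZ = 52°  [same arc ZR]
5. ∠YFZ = 84°  [△YFZ]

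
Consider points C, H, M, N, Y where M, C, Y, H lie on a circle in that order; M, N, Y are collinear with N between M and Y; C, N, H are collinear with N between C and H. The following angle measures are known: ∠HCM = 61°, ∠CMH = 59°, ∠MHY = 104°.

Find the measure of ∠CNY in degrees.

∠CNY = 105°

1. ∠HYM = 61°  [same arc MH]
2. ∠CHM = 60°  [△MCH]
3. ∠HMY = 15°  [△MYH]
4. ∠CYM = 60°  [same arc MC]
5. ∠HCY = 15°  [same arc YH]
6. ∠CNY = 105°  [△CNY]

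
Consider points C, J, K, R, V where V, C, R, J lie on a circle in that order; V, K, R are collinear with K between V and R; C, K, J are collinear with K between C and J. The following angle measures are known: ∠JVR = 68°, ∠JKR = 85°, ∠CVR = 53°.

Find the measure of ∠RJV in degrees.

∠RJV = 70°

1. ∠CJR = 53°  [same arc CR]
2. ∠JRV = 42°  [△RKJ]
3. ∠RJV = 70°  [△VRJ]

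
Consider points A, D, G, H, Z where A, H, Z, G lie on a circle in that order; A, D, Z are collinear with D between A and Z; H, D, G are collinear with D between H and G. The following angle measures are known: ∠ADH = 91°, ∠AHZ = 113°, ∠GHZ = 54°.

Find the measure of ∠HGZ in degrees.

1. ∠GDZ = 91°  [vertical angles at D]
2. ∠AGZ = 67°  [cyclic AHZG, opposite ∠H+∠G]
3. ∠GAZ = 54°  [same arc ZG]
4. ∠AZG = 59°  [△AZG]
5. ∠HGZ = 30°  [△ZDG]

∠HGZ = 30°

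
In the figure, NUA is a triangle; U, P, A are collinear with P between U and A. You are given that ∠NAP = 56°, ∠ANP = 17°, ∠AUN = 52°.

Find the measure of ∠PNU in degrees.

∠PNU = 55°

1. ∠APN = 107°  [△NPA]
2. ∠NUP = 52°  [P on ray UA]
3. ∠NPU = 73°  [linear pair at P on UA]
4. ∠PNU = 55°  [△NUP]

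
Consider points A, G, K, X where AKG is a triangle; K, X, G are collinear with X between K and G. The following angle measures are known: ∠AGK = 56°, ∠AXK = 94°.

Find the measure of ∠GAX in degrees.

∠GAX = 38°

1. ∠AGX = 56°  [X on ray GK]
2. ∠AXG = 86°  [linear pair at X on KG]
3. ∠GAX = 38°  [△AXG]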